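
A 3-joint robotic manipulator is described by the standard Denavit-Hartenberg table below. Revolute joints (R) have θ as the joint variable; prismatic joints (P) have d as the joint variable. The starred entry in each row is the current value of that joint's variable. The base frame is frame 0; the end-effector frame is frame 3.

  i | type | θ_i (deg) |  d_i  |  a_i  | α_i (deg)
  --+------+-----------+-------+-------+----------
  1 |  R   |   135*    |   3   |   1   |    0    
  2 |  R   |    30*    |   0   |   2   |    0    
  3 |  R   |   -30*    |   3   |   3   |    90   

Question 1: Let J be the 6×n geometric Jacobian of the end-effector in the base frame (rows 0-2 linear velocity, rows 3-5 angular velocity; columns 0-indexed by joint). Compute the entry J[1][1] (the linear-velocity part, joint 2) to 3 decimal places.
axis z_1 = (0.0000,0.0000,1.0000); lever o_n−o_1 = (-4.0532,2.6390,3.0000)
cross product → J_v[:, 1] = (-2.6390,-4.0532,0.0000)
J_ω[:, 1] = z_1
entry J[1][1] = -4.0532

-4.053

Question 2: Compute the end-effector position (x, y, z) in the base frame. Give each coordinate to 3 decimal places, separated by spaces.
after link 1: o_1 = (-0.7071, 0.7071, 3.0000)
after link 2: o_2 = (-2.6390, 1.2247, 3.0000)
after link 3: o_3 = (-4.7603, 3.3461, 6.0000)

-4.760 3.346 6.000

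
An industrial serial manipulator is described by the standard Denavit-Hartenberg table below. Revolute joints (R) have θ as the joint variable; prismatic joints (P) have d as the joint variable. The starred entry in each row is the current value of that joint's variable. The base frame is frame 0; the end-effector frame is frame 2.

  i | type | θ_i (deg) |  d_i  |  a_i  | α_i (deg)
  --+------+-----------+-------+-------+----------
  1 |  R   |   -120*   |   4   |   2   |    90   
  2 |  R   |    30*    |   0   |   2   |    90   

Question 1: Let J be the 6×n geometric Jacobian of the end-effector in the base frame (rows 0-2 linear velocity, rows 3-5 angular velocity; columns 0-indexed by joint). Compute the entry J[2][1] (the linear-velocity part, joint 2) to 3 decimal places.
1.732

axis z_1 = (-0.8660,0.5000,0.0000); lever o_n−o_1 = (-0.8660,-1.5000,1.0000)
cross product → J_v[:, 1] = (0.5000,0.8660,1.7321)
J_ω[:, 1] = z_1
entry J[2][1] = 1.7321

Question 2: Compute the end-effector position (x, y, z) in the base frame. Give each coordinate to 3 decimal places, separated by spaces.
-1.866 -3.232 5.000

after link 1: o_1 = (-1.0000, -1.7321, 4.0000)
after link 2: o_2 = (-1.8660, -3.2321, 5.0000)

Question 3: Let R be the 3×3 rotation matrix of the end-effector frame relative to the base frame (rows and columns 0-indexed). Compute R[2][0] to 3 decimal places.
0.500

End-effector x-axis (col 0 of R) = (-0.4330,-0.7500,0.5000)
R[2][0] = 0.5000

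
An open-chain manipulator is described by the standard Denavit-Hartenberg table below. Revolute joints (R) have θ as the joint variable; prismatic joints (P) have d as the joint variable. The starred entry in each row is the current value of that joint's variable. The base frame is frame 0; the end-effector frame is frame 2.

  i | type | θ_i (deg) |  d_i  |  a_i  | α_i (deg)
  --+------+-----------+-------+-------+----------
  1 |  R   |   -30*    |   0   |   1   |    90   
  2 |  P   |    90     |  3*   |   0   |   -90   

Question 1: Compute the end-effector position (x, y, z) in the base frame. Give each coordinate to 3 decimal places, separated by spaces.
-0.634 -3.098 0.000

after link 1: o_1 = (0.8660, -0.5000, 0.0000)
after link 2: o_2 = (-0.6340, -3.0981, 0.0000)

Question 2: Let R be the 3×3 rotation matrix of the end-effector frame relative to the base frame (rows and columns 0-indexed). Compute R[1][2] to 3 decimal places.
End-effector z-axis (col 2 of R) = (-0.8660,0.5000,0.0000)
R[1][2] = 0.5000

0.500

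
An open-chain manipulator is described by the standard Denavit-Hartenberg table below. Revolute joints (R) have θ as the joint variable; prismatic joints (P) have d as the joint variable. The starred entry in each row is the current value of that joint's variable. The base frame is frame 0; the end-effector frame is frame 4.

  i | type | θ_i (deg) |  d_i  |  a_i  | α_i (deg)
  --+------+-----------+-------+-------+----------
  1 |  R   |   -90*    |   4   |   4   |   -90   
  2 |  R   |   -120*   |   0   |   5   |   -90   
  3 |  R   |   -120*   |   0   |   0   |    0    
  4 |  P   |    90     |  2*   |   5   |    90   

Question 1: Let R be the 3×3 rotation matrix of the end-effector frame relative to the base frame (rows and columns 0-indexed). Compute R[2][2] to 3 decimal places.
End-effector z-axis (col 2 of R) = (0.8660,-0.2500,-0.4330)
R[2][2] = -0.4330

-0.433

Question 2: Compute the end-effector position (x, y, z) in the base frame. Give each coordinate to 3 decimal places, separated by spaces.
after link 1: o_1 = (0.0000, -4.0000, 4.0000)
after link 2: o_2 = (-0.0000, -1.5000, 8.3301)
after link 3: o_3 = (-0.0000, -1.5000, 8.3301)
after link 4: o_4 = (2.5000, -1.0670, 13.0801)

2.500 -1.067 13.080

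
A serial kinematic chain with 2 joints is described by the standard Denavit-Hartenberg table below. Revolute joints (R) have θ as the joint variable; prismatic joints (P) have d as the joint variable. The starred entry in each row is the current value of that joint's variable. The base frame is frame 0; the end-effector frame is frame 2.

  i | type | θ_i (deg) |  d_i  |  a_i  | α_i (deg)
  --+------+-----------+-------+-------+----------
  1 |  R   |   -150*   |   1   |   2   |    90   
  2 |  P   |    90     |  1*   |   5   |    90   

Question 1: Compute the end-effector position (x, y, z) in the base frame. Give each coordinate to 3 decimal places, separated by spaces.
after link 1: o_1 = (-1.7321, -1.0000, 1.0000)
after link 2: o_2 = (-2.2321, -0.1340, 6.0000)

-2.232 -0.134 6.000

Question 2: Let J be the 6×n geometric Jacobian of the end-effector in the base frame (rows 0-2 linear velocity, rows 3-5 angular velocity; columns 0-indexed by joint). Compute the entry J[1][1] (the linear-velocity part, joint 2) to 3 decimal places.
0.866

prismatic axis z_1 = (-0.5000,0.8660,0.0000)
J_v[:, 1] = z_1; J_ω[:, 1] = (0,0,0)
entry J[1][1] = 0.8660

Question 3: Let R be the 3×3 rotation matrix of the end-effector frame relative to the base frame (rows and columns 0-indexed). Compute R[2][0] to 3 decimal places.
1.000

End-effector x-axis (col 0 of R) = (-0.0000,-0.0000,1.0000)
R[2][0] = 1.0000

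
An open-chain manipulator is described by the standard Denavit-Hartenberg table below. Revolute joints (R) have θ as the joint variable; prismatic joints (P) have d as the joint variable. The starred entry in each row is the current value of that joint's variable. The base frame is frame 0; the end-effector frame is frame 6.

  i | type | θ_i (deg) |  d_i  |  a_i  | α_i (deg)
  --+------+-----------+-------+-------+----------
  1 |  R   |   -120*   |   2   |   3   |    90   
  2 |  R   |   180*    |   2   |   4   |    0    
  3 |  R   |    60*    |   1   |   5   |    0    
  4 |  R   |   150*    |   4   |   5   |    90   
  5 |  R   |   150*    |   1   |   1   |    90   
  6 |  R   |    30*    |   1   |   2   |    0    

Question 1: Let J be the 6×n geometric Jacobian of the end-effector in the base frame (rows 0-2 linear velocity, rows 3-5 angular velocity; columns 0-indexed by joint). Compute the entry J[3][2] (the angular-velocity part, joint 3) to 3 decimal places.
-0.866

axis z_2 = (-0.8660,0.5000,0.0000); lever o_n−o_2 = (-6.8702,2.5646,-4.4952)
cross product → J_v[:, 2] = (-2.2476,-3.8929,1.2141)
J_ω[:, 2] = z_2
entry J[3][2] = -0.8660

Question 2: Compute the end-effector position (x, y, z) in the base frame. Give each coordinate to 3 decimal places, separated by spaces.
after link 1: o_1 = (-1.5000, -2.5981, 2.0000)
after link 2: o_2 = (-1.2321, 1.8660, 2.0000)
after link 3: o_3 = (-0.8481, 4.5311, -2.3301)
after link 4: o_4 = (-6.4772, 2.7811, 0.1699)
after link 5: o_5 = (-6.7853, 3.2476, -1.1292)
after link 6: o_6 = (-8.1022, 4.4306, -2.4952)

-8.102 4.431 -2.495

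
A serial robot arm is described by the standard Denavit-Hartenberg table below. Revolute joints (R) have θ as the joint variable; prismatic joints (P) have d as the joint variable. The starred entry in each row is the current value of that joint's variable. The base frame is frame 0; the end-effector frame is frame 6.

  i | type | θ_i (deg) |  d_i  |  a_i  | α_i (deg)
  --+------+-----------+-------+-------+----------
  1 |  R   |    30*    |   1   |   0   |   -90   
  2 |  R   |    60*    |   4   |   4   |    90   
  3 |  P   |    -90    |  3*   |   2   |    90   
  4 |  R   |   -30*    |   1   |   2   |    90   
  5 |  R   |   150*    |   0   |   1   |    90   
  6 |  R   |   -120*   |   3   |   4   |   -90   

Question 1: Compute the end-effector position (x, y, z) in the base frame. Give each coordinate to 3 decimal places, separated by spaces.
after link 1: o_1 = (0.0000, 0.0000, 1.0000)
after link 2: o_2 = (-0.2679, 4.4641, -2.4641)
after link 3: o_3 = (2.9821, 4.0311, -0.9641)
after link 4: o_4 = (2.6651, 1.8481, -0.5981)
after link 5: o_5 = (2.3983, 2.5601, 0.0514)
after link 6: o_6 = (5.0099, -1.1642, 2.1274)

5.010 -1.164 2.127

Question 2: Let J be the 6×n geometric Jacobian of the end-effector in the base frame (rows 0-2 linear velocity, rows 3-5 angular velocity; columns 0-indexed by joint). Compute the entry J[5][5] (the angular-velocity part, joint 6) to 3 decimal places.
axis z_5 = (-0.3460,-0.6998,0.6250); lever o_n−o_5 = (2.6115,-3.7243,2.0760)
cross product → J_v[:, 5] = (0.8750,2.3505,3.1160)
J_ω[:, 5] = z_5
entry J[5][5] = 0.6250

0.625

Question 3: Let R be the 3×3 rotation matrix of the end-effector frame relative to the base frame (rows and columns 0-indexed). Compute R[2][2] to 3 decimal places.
0.779

End-effector z-axis (col 2 of R) = (0.2187,0.5876,0.7790)
R[2][2] = 0.7790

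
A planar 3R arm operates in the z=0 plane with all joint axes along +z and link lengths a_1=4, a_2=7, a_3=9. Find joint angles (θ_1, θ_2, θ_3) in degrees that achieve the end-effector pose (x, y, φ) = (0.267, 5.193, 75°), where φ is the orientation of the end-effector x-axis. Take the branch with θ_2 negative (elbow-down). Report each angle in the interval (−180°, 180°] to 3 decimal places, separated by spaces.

wrist centre = target − a_3·(cos φ, sin φ) = (-2.0624, -3.5003)
cos θ_2 = (16.5057−4²−7²)/(2·4·7) = -0.8660; θ_2 = -149.9936° (elbow-down)
β = atan2(-3.5003,-2.0624) = -120.5063°; ψ = atan2(-3.5007,-2.0618) = -120.4967°
θ_1 = β − ψ = -0.0096°
θ_3 = φ − θ_1 − θ_2 = -134.9968° (wrapped to (-180°,180°])

-0.010 -149.994 -134.997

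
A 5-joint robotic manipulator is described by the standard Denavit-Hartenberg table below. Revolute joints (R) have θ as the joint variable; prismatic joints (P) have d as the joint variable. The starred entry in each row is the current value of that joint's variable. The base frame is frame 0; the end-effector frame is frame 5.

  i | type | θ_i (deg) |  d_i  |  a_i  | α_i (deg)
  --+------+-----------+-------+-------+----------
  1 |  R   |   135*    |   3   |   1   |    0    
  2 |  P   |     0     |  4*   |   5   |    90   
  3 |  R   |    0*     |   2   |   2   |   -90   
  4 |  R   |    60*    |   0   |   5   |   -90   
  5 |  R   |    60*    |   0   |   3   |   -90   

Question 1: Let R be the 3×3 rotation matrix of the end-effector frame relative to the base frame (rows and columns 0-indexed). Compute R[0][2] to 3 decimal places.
End-effector z-axis (col 2 of R) = (0.8365,0.2241,-0.5000)
R[0][2] = 0.8365

0.837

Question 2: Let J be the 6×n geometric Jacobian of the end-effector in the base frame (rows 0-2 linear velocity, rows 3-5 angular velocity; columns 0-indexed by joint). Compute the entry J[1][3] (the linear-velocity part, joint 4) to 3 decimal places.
axis z_3 = (0.0000,0.0000,1.0000); lever o_n−o_3 = (-6.2785,-1.6823,-2.5981)
cross product → J_v[:, 3] = (1.6823,-6.2785,0.0000)
J_ω[:, 3] = z_3
entry J[1][3] = -6.2785

-6.279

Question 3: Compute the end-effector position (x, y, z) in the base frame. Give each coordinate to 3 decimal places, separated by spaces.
after link 1: o_1 = (-0.7071, 0.7071, 3.0000)
after link 2: o_2 = (-4.2426, 4.2426, 7.0000)
after link 3: o_3 = (-4.2426, 7.0711, 7.0000)
after link 4: o_4 = (-9.0723, 5.7770, 7.0000)
after link 5: o_5 = (-10.5212, 5.3887, 4.4019)

-10.521 5.389 4.402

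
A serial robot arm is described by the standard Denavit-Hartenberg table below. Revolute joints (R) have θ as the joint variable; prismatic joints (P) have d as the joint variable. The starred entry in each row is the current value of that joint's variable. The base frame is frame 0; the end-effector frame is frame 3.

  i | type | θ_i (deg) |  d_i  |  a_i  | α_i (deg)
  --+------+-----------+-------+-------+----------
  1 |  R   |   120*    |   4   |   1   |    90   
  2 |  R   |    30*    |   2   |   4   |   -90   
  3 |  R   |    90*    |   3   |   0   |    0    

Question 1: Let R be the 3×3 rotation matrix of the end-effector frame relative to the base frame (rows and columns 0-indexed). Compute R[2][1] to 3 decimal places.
-0.500

End-effector y-axis (col 1 of R) = (0.4330,-0.7500,-0.5000)
R[2][1] = -0.5000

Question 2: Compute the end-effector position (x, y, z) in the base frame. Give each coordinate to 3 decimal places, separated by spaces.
after link 1: o_1 = (-0.5000, 0.8660, 4.0000)
after link 2: o_2 = (-0.5000, 4.8660, 6.0000)
after link 3: o_3 = (0.2500, 3.5670, 8.5981)

0.250 3.567 8.598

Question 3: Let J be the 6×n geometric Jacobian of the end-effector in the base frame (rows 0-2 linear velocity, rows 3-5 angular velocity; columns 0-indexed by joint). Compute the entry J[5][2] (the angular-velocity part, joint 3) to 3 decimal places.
axis z_2 = (0.2500,-0.4330,0.8660); lever o_n−o_2 = (0.7500,-1.2990,2.5981)
cross product → J_v[:, 2] = (0.0000,0.0000,-0.0000)
J_ω[:, 2] = z_2
entry J[5][2] = 0.8660

0.866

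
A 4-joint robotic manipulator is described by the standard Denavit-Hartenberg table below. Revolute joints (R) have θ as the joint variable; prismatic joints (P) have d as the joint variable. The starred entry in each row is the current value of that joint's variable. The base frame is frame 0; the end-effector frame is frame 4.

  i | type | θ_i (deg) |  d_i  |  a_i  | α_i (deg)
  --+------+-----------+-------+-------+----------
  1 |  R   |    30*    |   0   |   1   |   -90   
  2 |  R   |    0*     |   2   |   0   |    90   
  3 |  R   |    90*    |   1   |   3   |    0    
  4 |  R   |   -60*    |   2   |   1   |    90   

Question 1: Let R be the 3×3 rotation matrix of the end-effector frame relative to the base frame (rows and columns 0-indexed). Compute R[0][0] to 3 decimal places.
0.500

End-effector x-axis (col 0 of R) = (0.5000,0.8660,0.0000)
R[0][0] = 0.5000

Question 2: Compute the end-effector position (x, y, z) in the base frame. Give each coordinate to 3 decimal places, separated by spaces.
after link 1: o_1 = (0.8660, 0.5000, 0.0000)
after link 2: o_2 = (-0.1340, 2.2321, 0.0000)
after link 3: o_3 = (-1.6340, 4.8301, 1.0000)
after link 4: o_4 = (-1.1340, 5.6962, 3.0000)

-1.134 5.696 3.000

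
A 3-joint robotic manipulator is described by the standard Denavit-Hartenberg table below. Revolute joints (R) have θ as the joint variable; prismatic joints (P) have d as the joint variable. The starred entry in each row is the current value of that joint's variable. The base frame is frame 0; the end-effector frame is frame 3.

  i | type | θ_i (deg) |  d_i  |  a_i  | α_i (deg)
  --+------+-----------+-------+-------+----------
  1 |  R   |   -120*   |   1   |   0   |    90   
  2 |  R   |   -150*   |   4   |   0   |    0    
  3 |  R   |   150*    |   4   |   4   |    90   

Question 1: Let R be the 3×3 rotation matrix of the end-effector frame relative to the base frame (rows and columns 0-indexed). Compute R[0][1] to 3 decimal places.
End-effector y-axis (col 1 of R) = (-0.8660,0.5000,0.0000)
R[0][1] = -0.8660

-0.866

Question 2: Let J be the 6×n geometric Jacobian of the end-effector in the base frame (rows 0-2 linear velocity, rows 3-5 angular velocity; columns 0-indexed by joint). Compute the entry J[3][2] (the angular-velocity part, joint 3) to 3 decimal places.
-0.866

axis z_2 = (-0.8660,0.5000,0.0000); lever o_n−o_2 = (-5.4641,-1.4641,0.0000)
cross product → J_v[:, 2] = (0.0000,-0.0000,4.0000)
J_ω[:, 2] = z_2
entry J[3][2] = -0.8660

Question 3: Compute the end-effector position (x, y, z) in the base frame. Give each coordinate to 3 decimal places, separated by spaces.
-8.928 0.536 1.000

after link 1: o_1 = (0.0000, 0.0000, 1.0000)
after link 2: o_2 = (-3.4641, 2.0000, 1.0000)
after link 3: o_3 = (-8.9282, 0.5359, 1.0000)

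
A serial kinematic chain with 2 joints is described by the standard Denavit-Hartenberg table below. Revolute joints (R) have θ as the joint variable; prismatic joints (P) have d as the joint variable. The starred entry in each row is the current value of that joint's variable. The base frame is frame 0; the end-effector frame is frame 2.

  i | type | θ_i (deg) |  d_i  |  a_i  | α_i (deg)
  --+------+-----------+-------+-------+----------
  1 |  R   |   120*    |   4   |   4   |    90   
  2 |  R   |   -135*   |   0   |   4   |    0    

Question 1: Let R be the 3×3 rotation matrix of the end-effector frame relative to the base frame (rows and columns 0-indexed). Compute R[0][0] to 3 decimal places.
End-effector x-axis (col 0 of R) = (0.3536,-0.6124,-0.7071)
R[0][0] = 0.3536

0.354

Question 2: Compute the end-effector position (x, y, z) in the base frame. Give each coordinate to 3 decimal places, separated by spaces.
-0.586 1.015 1.172

after link 1: o_1 = (-2.0000, 3.4641, 4.0000)
after link 2: o_2 = (-0.5858, 1.0146, 1.1716)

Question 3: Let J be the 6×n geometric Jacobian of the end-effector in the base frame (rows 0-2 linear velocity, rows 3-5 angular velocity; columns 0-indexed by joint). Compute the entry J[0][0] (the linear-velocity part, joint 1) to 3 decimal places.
-1.015

axis z_0 = ẑ; lever o_n−o_0 = (-0.5858,1.0146,1.1716)
cross product → J_v[:, 0] = (-1.0146,-0.5858,0.0000)
J_ω[:, 0] = z_0
entry J[0][0] = -1.0146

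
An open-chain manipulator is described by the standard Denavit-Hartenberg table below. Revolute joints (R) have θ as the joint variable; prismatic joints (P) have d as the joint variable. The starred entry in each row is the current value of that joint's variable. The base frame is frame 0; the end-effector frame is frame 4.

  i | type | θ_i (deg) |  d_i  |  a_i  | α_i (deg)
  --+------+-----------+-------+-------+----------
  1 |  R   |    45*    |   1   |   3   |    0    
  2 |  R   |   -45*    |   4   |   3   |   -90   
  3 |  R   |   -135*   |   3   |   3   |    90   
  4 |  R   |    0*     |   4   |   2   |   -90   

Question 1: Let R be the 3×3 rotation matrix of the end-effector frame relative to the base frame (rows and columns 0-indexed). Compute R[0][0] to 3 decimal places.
-0.707

End-effector x-axis (col 0 of R) = (-0.7071,-0.0000,0.7071)
R[0][0] = -0.7071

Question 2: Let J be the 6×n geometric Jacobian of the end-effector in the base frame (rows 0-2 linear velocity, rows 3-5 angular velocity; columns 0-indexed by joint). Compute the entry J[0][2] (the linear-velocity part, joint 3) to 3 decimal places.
axis z_2 = (0.0000,1.0000,0.0000); lever o_n−o_2 = (-6.3640,3.0000,0.7071)
cross product → J_v[:, 2] = (0.7071,-0.0000,6.3640)
J_ω[:, 2] = z_2
entry J[0][2] = 0.7071

0.707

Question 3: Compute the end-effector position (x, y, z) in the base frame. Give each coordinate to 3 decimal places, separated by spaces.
-1.243 5.121 5.707

after link 1: o_1 = (2.1213, 2.1213, 1.0000)
after link 2: o_2 = (5.1213, 2.1213, 5.0000)
after link 3: o_3 = (3.0000, 5.1213, 7.1213)
after link 4: o_4 = (-1.2426, 5.1213, 5.7071)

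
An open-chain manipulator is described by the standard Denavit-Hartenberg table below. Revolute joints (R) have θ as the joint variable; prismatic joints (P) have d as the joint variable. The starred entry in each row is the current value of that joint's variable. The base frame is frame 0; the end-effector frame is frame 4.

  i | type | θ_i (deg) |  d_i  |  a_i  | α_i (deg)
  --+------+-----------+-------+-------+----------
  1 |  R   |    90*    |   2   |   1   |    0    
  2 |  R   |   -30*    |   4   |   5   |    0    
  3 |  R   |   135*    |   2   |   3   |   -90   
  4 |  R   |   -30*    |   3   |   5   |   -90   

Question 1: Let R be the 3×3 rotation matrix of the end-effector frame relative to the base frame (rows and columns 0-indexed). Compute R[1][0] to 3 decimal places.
End-effector x-axis (col 0 of R) = (-0.8365,-0.2241,0.5000)
R[1][0] = -0.2241

-0.224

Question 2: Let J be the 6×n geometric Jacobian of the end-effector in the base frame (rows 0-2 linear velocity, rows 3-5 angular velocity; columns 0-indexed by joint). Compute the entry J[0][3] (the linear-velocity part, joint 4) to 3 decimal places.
axis z_3 = (0.2588,-0.9659,0.0000); lever o_n−o_3 = (-3.4061,-4.0185,2.5000)
cross product → J_v[:, 3] = (-2.4148,-0.6470,-4.3301)
J_ω[:, 3] = z_3
entry J[0][3] = -2.4148

-2.415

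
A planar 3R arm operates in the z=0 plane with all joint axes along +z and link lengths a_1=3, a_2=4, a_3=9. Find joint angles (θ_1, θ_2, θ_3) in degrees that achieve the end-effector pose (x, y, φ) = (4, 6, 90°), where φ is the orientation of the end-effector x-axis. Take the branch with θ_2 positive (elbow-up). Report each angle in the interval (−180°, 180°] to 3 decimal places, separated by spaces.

wrist centre = target − a_3·(cos φ, sin φ) = (4.0000, -3.0000)
cos θ_2 = (25.0000−3²−4²)/(2·3·4) = -0.0000; θ_2 = 90.0000° (elbow-up)
β = atan2(-3.0000,4.0000) = -36.8699°; ψ = atan2(4.0000,3.0000) = 53.1301°
θ_1 = β − ψ = -90.0000°
θ_3 = φ − θ_1 − θ_2 = 90.0000° (wrapped to (-180°,180°])

-90.000 90.000 90.000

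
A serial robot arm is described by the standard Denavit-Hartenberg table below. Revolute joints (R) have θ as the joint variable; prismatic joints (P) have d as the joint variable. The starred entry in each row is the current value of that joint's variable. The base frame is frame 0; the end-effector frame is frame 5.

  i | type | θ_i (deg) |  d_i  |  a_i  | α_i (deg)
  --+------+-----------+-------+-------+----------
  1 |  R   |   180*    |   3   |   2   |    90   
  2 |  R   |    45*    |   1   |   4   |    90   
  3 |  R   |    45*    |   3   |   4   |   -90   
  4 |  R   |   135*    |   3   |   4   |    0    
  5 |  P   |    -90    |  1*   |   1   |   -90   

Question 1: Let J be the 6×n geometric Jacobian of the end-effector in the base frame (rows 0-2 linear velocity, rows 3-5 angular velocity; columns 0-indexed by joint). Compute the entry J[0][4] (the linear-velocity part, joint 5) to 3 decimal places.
0.500

prismatic axis z_4 = (0.5000,0.7071,-0.5000)
J_v[:, 4] = z_4; J_ω[:, 4] = (0,0,0)
entry J[0][4] = 0.5000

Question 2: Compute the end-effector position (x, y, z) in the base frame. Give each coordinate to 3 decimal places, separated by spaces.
-3.389 5.157 5.146

after link 1: o_1 = (-2.0000, 0.0000, 3.0000)
after link 2: o_2 = (-4.8284, 1.0000, 5.8284)
after link 3: o_3 = (-8.9497, 3.8284, 5.7071)
after link 4: o_4 = (-4.0355, 3.9497, 4.7929)
after link 5: o_5 = (-3.3891, 5.1569, 5.1464)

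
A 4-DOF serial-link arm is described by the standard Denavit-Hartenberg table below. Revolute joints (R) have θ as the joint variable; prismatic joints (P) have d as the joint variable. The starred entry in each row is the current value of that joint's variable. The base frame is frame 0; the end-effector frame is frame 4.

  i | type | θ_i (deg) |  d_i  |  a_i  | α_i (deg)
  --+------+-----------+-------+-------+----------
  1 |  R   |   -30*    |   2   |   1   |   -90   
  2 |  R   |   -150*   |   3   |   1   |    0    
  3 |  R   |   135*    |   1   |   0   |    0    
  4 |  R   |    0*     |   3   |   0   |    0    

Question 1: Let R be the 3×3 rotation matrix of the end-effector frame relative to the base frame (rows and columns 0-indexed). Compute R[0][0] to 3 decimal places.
End-effector x-axis (col 0 of R) = (0.8365,-0.4830,0.2588)
R[0][0] = 0.8365

0.837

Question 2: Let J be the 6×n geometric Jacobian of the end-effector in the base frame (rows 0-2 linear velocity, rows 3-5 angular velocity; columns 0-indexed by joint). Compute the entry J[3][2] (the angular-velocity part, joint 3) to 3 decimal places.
axis z_2 = (0.5000,0.8660,0.0000); lever o_n−o_2 = (2.0000,3.4641,0.0000)
cross product → J_v[:, 2] = (-0.0000,0.0000,-0.0000)
J_ω[:, 2] = z_2
entry J[3][2] = 0.5000

0.500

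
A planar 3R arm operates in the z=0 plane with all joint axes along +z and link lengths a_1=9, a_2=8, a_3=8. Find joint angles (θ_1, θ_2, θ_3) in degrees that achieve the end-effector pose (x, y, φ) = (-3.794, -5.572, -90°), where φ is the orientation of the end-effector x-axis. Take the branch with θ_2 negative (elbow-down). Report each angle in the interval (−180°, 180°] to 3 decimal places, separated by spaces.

-149.999 -150.002 -149.999

wrist centre = target − a_3·(cos φ, sin φ) = (-3.7940, 2.4280)
cos θ_2 = (20.2896−9²−8²)/(2·9·8) = -0.8660; θ_2 = -150.0022° (elbow-down)
β = atan2(2.4280,-3.7940) = 147.3825°; ψ = atan2(-3.9997,2.0716) = -62.6183°
θ_1 = β − ψ = 210.0008°
θ_3 = φ − θ_1 − θ_2 = -149.9986° (wrapped to (-180°,180°])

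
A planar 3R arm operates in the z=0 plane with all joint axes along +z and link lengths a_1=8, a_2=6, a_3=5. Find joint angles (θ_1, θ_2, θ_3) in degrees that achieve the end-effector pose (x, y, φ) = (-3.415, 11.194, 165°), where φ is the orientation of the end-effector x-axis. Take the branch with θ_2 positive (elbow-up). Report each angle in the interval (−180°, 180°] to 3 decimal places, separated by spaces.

wrist centre = target − a_3·(cos φ, sin φ) = (1.4146, 9.8999)
cos θ_2 = (100.0093−8²−6²)/(2·8·6) = 0.0001; θ_2 = 89.9945° (elbow-up)
β = atan2(9.8999,1.4146) = 81.8679°; ψ = atan2(6.0000,8.0006) = 36.8679°
θ_1 = β − ψ = 45.0000°
θ_3 = φ − θ_1 − θ_2 = 30.0056° (wrapped to (-180°,180°])

45.000 89.994 30.006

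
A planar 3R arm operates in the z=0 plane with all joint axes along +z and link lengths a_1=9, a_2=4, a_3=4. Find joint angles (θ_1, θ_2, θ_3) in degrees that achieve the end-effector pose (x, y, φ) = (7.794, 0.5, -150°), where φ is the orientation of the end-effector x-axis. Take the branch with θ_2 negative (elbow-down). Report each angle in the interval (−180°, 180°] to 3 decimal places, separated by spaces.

wrist centre = target − a_3·(cos φ, sin φ) = (11.2581, 2.5000)
cos θ_2 = (132.9949−9²−4²)/(2·9·4) = 0.4999; θ_2 = -60.0047° (elbow-down)
β = atan2(2.5000,11.2581) = 12.5201°; ψ = atan2(-3.4643,10.9997) = -17.4814°
θ_1 = β − ψ = 30.0015°
θ_3 = φ − θ_1 − θ_2 = -119.9967° (wrapped to (-180°,180°])

30.001 -60.005 -119.997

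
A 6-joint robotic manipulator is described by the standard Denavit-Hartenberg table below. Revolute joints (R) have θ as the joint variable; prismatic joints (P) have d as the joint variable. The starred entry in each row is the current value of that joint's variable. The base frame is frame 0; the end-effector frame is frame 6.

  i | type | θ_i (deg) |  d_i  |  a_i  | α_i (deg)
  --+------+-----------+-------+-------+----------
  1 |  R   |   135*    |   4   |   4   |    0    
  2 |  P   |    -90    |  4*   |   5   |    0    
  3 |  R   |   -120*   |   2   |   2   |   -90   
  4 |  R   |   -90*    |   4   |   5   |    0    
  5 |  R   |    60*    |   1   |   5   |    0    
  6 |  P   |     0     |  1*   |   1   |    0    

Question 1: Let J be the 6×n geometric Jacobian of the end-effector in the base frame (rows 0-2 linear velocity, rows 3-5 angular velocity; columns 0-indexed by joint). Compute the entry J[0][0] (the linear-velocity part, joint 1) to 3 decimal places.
-0.966

axis z_0 = ẑ; lever o_n−o_0 = (8.3652,0.9659,18.0000)
cross product → J_v[:, 0] = (-0.9659,8.3652,0.0000)
J_ω[:, 0] = z_0
entry J[0][0] = -0.9659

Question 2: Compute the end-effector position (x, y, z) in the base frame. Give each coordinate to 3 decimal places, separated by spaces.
8.365 0.966 18.000

after link 1: o_1 = (-2.8284, 2.8284, 4.0000)
after link 2: o_2 = (0.7071, 6.3640, 8.0000)
after link 3: o_3 = (1.2247, 4.4321, 10.0000)
after link 4: o_4 = (5.0884, 5.4674, 15.0000)
after link 5: o_5 = (7.1751, 1.5436, 17.5000)
after link 6: o_6 = (8.3652, 0.9659, 18.0000)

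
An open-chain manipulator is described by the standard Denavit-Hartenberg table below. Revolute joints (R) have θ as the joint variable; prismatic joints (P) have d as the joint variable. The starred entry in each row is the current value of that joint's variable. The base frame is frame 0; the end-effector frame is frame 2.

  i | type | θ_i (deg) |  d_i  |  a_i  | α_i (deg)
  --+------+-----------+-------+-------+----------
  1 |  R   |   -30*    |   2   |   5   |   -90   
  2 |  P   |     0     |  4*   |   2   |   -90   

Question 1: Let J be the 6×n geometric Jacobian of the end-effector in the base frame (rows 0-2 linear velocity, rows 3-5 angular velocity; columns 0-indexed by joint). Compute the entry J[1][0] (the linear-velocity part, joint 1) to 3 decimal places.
8.062

axis z_0 = ẑ; lever o_n−o_0 = (8.0622,-0.0359,2.0000)
cross product → J_v[:, 0] = (0.0359,8.0622,-0.0000)
J_ω[:, 0] = z_0
entry J[1][0] = 8.0622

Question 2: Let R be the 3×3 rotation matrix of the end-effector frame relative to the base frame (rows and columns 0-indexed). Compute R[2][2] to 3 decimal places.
End-effector z-axis (col 2 of R) = (0.0000,0.0000,-1.0000)
R[2][2] = -1.0000

-1.000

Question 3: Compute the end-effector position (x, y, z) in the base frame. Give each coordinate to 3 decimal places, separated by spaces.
8.062 -0.036 2.000

after link 1: o_1 = (4.3301, -2.5000, 2.0000)
after link 2: o_2 = (8.0622, -0.0359, 2.0000)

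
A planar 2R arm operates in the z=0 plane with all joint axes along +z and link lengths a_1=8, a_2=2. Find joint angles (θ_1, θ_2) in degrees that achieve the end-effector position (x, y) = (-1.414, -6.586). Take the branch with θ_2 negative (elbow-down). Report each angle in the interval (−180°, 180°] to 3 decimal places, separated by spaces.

cos θ_2 = (45.3748−8²−2²)/(2·8·2) = -0.7070; θ_2 = -134.9944° (elbow-down)
β = atan2(-6.5860,-1.4140) = -102.1173°; ψ = atan2(-1.4144,6.5859) = -12.1204°
θ_1 = β − ψ = -89.9969°

-89.997 -134.994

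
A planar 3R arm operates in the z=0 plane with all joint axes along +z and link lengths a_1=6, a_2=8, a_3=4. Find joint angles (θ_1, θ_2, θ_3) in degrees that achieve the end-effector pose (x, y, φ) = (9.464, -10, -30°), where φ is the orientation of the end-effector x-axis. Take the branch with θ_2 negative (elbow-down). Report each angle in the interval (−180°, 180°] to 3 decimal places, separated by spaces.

-0.000 -90.001 60.001

wrist centre = target − a_3·(cos φ, sin φ) = (5.9999, -8.0000)
cos θ_2 = (99.9988−6²−8²)/(2·6·8) = -0.0000; θ_2 = -90.0007° (elbow-down)
β = atan2(-8.0000,5.9999) = -53.1306°; ψ = atan2(-8.0000,5.9999) = -53.1306°
θ_1 = β − ψ = -0.0000°
θ_3 = φ − θ_1 − θ_2 = 60.0007° (wrapped to (-180°,180°])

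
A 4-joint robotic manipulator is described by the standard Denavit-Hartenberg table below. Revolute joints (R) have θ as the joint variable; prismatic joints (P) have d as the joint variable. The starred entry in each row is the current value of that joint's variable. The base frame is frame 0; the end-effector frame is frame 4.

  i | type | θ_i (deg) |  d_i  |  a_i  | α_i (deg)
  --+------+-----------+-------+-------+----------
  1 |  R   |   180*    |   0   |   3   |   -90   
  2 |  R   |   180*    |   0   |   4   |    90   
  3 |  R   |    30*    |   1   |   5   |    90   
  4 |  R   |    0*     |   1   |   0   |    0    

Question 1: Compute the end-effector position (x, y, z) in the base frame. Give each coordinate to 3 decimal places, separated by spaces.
5.830 -1.634 -1.000

after link 1: o_1 = (-3.0000, 0.0000, 0.0000)
after link 2: o_2 = (1.0000, -0.0000, -0.0000)
after link 3: o_3 = (5.3301, -2.5000, -1.0000)
after link 4: o_4 = (5.8301, -1.6340, -1.0000)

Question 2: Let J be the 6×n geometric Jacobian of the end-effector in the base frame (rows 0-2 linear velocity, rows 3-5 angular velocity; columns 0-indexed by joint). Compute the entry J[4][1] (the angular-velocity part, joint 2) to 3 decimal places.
axis z_1 = (-0.0000,-1.0000,0.0000); lever o_n−o_1 = (8.8301,-1.6340,-1.0000)
cross product → J_v[:, 1] = (1.0000,0.0000,8.8301)
J_ω[:, 1] = z_1
entry J[4][1] = -1.0000

-1.000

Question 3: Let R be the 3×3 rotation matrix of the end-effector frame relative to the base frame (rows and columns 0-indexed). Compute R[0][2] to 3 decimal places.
End-effector z-axis (col 2 of R) = (0.5000,0.8660,-0.0000)
R[0][2] = 0.5000

0.500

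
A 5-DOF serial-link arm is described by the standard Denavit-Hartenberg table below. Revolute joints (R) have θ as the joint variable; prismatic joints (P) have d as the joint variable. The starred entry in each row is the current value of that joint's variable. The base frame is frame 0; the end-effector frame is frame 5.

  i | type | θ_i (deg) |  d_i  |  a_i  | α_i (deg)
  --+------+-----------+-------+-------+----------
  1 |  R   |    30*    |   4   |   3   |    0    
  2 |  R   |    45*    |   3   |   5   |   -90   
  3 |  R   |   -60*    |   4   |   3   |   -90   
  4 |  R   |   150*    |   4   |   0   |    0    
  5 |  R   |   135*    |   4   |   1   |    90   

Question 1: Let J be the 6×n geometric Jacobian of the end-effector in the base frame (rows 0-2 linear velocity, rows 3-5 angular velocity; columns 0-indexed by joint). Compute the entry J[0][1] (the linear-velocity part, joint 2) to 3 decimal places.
-14.381

axis z_1 = (0.0000,0.0000,1.0000); lever o_n−o_1 = (-1.2877,14.3809,1.8222)
cross product → J_v[:, 1] = (-14.3809,-1.2877,0.0000)
J_ω[:, 1] = z_1
entry J[0][1] = -14.3809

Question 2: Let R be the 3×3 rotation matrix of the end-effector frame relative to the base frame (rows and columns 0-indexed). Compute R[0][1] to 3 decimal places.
0.224

End-effector y-axis (col 1 of R) = (0.2241,0.8365,-0.5000)
R[0][1] = 0.2241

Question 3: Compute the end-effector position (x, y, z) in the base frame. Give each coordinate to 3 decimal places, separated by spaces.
after link 1: o_1 = (2.5981, 1.5000, 4.0000)
after link 2: o_2 = (3.8922, 6.3296, 7.0000)
after link 3: o_3 = (0.4167, 8.8138, 9.5981)
after link 4: o_4 = (1.3133, 12.1599, 7.5981)
after link 5: o_5 = (1.3103, 15.8809, 5.8222)

1.310 15.881 5.822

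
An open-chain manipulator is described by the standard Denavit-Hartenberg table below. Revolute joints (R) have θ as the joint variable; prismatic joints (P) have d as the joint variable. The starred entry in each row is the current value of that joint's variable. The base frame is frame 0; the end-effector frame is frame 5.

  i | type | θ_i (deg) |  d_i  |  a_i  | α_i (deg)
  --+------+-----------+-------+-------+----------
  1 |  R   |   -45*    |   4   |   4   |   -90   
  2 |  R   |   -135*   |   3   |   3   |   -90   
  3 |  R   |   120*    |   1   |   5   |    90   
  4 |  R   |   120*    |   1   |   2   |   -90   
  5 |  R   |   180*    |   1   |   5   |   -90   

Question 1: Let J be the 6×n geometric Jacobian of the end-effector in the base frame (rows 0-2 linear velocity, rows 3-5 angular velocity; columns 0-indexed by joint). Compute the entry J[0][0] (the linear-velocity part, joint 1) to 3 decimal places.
2.937

axis z_0 = ẑ; lever o_n−o_0 = (-0.4275,-2.9372,3.2582)
cross product → J_v[:, 0] = (2.9372,-0.4275,0.0000)
J_ω[:, 0] = z_0
entry J[0][0] = 2.9372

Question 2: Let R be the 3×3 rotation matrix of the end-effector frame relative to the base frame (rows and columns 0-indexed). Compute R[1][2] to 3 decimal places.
End-effector z-axis (col 2 of R) = (-0.7866,0.0795,0.6124)
R[1][2] = 0.0795

0.079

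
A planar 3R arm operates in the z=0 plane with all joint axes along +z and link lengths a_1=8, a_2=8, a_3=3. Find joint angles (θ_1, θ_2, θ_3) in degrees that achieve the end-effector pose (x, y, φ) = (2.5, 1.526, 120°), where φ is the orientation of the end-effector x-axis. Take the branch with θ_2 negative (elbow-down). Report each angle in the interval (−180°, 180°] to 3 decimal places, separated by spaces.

59.996 -149.999 -149.997

wrist centre = target − a_3·(cos φ, sin φ) = (4.0000, -1.0721)
cos θ_2 = (17.1493−8²−8²)/(2·8·8) = -0.8660; θ_2 = -149.9995° (elbow-down)
β = atan2(-1.0721,4.0000) = -15.0037°; ψ = atan2(-4.0001,1.0718) = -74.9997°
θ_1 = β − ψ = 59.9960°
θ_3 = φ − θ_1 − θ_2 = -149.9965° (wrapped to (-180°,180°])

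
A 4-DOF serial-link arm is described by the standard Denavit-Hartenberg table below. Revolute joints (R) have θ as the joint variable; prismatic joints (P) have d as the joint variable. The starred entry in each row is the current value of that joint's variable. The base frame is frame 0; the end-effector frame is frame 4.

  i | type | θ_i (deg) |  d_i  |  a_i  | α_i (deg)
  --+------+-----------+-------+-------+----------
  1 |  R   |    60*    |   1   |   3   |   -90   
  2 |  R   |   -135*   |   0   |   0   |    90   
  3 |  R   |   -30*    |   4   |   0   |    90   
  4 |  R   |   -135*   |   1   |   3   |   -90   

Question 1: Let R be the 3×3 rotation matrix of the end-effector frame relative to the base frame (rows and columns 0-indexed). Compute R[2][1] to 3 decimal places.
End-effector y-axis (col 1 of R) = (-0.9268,0.1268,0.3536)
R[2][1] = 0.3536

0.354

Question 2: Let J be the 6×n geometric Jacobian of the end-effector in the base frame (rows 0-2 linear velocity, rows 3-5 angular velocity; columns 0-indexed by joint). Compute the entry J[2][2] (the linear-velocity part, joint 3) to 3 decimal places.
-0.138

axis z_2 = (-0.3536,-0.6124,-0.7071); lever o_n−o_2 = (-0.0065,0.3781,-2.9810)
cross product → J_v[:, 2] = (2.0928,-1.0494,-0.1376)
J_ω[:, 2] = z_2
entry J[2][2] = -0.1376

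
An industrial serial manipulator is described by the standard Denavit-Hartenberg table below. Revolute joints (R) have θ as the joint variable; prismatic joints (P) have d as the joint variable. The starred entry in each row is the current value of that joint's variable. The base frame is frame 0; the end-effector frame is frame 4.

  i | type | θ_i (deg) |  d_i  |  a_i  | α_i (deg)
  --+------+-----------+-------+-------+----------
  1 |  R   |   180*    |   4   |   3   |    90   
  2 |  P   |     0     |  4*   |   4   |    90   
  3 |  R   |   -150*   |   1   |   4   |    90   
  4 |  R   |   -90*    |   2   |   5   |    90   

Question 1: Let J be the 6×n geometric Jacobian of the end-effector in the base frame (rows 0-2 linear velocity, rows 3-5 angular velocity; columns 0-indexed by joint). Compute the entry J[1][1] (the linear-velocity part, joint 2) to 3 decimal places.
prismatic axis z_1 = (0.0000,1.0000,0.0000)
J_v[:, 1] = z_1; J_ω[:, 1] = (0,0,0)
entry J[1][1] = 1.0000

1.000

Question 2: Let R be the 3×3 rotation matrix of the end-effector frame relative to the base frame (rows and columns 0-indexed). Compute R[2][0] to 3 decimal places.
1.000

End-effector x-axis (col 0 of R) = (0.0000,-0.0000,1.0000)
R[2][0] = 1.0000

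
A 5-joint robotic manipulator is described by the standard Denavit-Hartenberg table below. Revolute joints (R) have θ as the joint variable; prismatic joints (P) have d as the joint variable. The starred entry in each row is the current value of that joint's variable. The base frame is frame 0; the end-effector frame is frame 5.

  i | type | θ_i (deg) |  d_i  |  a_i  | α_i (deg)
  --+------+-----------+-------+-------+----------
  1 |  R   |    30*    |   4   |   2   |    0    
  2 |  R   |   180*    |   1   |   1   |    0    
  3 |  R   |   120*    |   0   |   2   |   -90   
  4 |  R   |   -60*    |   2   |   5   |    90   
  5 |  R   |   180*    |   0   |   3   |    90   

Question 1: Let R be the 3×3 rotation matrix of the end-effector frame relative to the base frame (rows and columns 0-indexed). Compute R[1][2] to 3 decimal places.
0.866

End-effector z-axis (col 2 of R) = (0.5000,0.8660,0.0000)
R[1][2] = 0.8660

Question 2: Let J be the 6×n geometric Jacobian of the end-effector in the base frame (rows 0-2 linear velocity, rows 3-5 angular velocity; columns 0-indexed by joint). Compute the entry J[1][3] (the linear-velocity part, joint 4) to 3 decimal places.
-0.866

axis z_3 = (0.5000,0.8660,0.0000); lever o_n−o_3 = (1.8660,1.2321,1.7321)
cross product → J_v[:, 3] = (1.5000,-0.8660,-1.0000)
J_ω[:, 3] = z_3
entry J[1][3] = -0.8660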